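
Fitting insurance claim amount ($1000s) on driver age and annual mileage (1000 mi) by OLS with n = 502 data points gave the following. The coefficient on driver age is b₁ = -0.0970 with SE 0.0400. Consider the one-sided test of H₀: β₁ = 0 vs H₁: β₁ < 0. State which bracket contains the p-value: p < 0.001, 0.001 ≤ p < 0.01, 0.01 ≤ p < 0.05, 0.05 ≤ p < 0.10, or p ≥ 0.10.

0.001 ≤ p < 0.01

t = -0.0970 / 0.0400 = -2.425.
df = n − k − 1 = 502 − 2 − 1 = 499.
One-sided p = P(T_{499} < t) ≈ 0.0078.
So 0.001 ≤ p < 0.01.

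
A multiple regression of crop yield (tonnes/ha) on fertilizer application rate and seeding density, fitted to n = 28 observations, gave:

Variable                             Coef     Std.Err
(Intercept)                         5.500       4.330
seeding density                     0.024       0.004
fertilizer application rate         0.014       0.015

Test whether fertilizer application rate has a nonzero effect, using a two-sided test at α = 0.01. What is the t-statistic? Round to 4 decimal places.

t = 0.9333

Read off: b = 0.014, SE = 0.015 for fertilizer application rate.
H₀: β₁ = 0 vs H₁: β₁ ≠ 0.
t = 0.014 / 0.015 = 0.9333.
df = n − k − 1 = 28 − 2 − 1 = 25.
Two-sided p ≈ 0.3596, which is ≥ 0.01, so fail to reject H₀.
The data do not give significant evidence of an association between fertilizer application rate and crop yield, after adjusting for the other predictors.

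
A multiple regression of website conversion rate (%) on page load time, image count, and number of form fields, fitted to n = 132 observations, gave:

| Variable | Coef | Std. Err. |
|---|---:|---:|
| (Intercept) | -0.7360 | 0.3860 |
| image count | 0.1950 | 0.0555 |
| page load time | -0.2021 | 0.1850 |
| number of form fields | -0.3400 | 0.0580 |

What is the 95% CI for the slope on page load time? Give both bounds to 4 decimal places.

Read off: b = -0.2021, SE = 0.1850 for page load time.
df = n − k − 1 = 132 − 3 − 1 = 128.
t* = t_{0.025, 128} = 1.978671.
Margin = t* × SE = 1.978671 × 0.1850 = 0.366054.
CI: -0.2021 ± 0.366054 → (-0.5682, 0.1640).

(-0.5682, 0.1640)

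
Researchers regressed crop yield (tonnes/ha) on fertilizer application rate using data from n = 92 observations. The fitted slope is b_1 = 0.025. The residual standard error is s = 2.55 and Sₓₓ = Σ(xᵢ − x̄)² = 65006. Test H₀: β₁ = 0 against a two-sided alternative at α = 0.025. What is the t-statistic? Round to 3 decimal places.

t = 2.500

SE(b_1) = s/√Sₓₓ = 2.55/√65006 = 0.0100015.
t = 0.025 / 0.0100015 = 2.500.
df = n − 2 = 90.
Two-sided p ≈ 0.0142, which is < 0.025, so reject H₀.
There is evidence that fertilizer application rate is associated with crop yield.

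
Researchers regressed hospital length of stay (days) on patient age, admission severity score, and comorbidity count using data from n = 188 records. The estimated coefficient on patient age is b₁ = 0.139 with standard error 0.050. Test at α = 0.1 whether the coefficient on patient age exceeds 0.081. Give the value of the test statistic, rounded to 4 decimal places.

t = 1.1600

H₀: β₁ = 0.081 vs H₁: β₁ > 0.081.
t = (b₁ − β₁⁰)/SE = (0.139 − 0.081) / 0.050 = 1.1600.
df = n − k − 1 = 188 − 3 − 1 = 184.
One-sided p ≈ 0.1238, which is ≥ 0.1, so fail to reject H₀.
The data do not give significant evidence that the true slope on patient age exceeds 0.081 days per unit, holding the other predictors fixed.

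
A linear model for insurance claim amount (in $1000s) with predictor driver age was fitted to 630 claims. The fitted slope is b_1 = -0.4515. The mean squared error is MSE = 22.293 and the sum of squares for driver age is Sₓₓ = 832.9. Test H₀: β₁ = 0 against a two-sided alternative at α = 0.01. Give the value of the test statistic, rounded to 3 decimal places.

SE(b_1) = √(MSE/Sₓₓ) = √(22.293/832.9) = 0.163602.
t = -0.4515 / 0.163602 = -2.760.
df = n − 2 = 628.
Two-sided p ≈ 0.0060, which is < 0.01, so reject H₀.
There is evidence that driver age is associated with insurance claim amount.

t = -2.760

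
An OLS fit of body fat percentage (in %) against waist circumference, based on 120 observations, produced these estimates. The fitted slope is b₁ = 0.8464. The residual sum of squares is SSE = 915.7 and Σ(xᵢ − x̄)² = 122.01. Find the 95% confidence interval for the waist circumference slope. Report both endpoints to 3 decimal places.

MSE = SSE/(n − 2) = 915.7/118 = 7.76017.
SE(b₁) = √(MSE/Sₓₓ) = √(7.76017/122.01) = 0.252196.
df = n − 2 = 118.
t* = t_{0.025, 118} = 1.980272.
Margin = t* × SE = 1.980272 × 0.252196 = 0.49942.
CI: 0.8464 ± 0.49942 → (0.347, 1.346).
With 95% confidence, each one-unit increase in waist circumference is associated with a change of between 0.347 and 1.346 % in body fat percentage.

(0.347, 1.346)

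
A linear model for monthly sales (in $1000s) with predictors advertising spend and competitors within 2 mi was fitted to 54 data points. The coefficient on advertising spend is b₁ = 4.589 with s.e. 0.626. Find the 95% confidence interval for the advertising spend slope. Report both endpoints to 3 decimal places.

(3.332, 5.846)

df = n − k − 1 = 54 − 2 − 1 = 51.
t* = t_{0.025, 51} = 2.007584.
Margin = t* × SE = 2.007584 × 0.626 = 1.25675.
CI: 4.589 ± 1.25675 → (3.332, 5.846).
With 95% confidence, each one-unit increase in advertising spend is associated with a change of between 3.332 and 5.846 $1000s in monthly sales, holding the other predictors fixed.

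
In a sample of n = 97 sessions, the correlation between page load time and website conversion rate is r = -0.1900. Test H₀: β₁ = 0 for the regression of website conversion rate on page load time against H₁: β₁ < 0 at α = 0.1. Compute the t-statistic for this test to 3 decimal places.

t = -1.886

t = r·√(n − 2)/√(1 − r²) = -0.1900·√95/√0.9639 = -1.886.
df = n − 2 = 95.
One-sided p ≈ 0.0312, which is < 0.1, so reject H₀.
There is evidence of a linear association between page load time and website conversion rate.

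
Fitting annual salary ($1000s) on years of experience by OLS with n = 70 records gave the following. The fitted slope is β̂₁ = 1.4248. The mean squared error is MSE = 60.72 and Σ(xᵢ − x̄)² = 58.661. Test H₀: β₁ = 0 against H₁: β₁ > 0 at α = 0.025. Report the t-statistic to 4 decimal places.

t = 1.4004

SE(β̂₁) = √(MSE/Sₓₓ) = √(60.72/58.661) = 1.0174.
t = 1.4248 / 1.0174 = 1.4004.
df = n − 2 = 68.
One-sided p ≈ 0.0830, which is ≥ 0.025, so fail to reject H₀.
The data do not give significant evidence that the true slope on years of experience is positive.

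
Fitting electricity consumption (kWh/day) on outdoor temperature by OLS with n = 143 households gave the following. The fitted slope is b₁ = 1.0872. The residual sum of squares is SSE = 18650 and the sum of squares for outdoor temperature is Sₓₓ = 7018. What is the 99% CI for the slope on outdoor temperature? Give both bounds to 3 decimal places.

(0.729, 1.446)

MSE = SSE/(n − 2) = 18650/141 = 132.27.
SE(b₁) = √(MSE/Sₓₓ) = √(132.27/7018) = 0.137285.
df = n − 2 = 141.
t* = t_{0.005, 141} = 2.611147.
Margin = t* × SE = 2.611147 × 0.137285 = 0.35847.
CI: 1.0872 ± 0.35847 → (0.729, 1.446).
With 99% confidence, each one-unit increase in outdoor temperature is associated with a change of between 0.729 and 1.446 kWh/day in electricity consumption.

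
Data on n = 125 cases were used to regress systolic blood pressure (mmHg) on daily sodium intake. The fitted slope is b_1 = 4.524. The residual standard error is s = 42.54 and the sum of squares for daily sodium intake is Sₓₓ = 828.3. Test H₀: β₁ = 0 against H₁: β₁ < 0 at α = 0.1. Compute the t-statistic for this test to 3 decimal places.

SE(b_1) = s/√Sₓₓ = 42.54/√828.3 = 1.4781.
t = 4.524 / 1.4781 = 3.061.
df = n − 2 = 123.
One-sided p ≈ 0.9986, which is ≥ 0.1, so fail to reject H₀.
The data do not give significant evidence that the true slope on daily sodium intake is negative.

t = 3.061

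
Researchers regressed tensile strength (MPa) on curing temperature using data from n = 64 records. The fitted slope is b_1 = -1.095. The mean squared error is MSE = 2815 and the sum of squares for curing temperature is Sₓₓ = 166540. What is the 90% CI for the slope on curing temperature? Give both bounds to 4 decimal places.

SE(b_1) = √(MSE/Sₓₓ) = √(2815/166540) = 0.130011.
df = n − 2 = 62.
t* = t_{0.05, 62} = 1.669804.
Margin = t* × SE = 1.669804 × 0.130011 = 0.217093.
CI: -1.095 ± 0.217093 → (-1.3121, -0.8779).
With 90% confidence, each one-unit increase in curing temperature is associated with a change of between -1.3121 and -0.8779 MPa in tensile strength.

(-1.3121, -0.8779)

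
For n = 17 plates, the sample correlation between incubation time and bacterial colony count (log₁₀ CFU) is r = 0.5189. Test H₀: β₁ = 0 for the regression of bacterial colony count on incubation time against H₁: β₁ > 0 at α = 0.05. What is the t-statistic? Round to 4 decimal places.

t = r·√(n − 2)/√(1 − r²) = 0.5189·√15/√0.730743 = 2.3510.
df = n − 2 = 15.
One-sided p ≈ 0.0164, which is < 0.05, so reject H₀.
There is evidence of a linear association between incubation time and bacterial colony count.

t = 2.3510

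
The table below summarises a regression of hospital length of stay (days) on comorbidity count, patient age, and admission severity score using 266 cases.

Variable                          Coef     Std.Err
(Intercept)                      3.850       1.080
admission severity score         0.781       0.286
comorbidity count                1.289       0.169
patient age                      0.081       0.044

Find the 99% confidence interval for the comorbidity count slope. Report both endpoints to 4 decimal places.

Read off: b = 1.289, SE = 0.169 for comorbidity count.
df = n − k − 1 = 266 − 3 − 1 = 262.
t* = t_{0.005, 262} = 2.594724.
Margin = t* × SE = 2.594724 × 0.169 = 0.438508.
CI: 1.289 ± 0.438508 → (0.8505, 1.7275).

(0.8505, 1.7275)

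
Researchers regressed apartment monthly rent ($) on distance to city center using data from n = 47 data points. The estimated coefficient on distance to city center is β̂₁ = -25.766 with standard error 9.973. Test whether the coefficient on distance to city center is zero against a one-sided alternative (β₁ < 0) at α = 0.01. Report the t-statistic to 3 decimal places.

H₀: β₁ = 0 vs H₁: β₁ < 0.
t = (β̂₁ − β₁⁰)/SE = -25.766 / 9.973 = -2.584.
df = n − 2 = 47 − 2 = 45.
One-sided p ≈ 0.0065, which is < 0.01, so reject H₀.
There is evidence that the true slope on distance to city center is negative.

t = -2.584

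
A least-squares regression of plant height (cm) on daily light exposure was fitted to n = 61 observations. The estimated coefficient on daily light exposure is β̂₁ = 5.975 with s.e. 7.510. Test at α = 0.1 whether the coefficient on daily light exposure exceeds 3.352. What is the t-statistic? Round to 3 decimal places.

H₀: β₁ = 3.352 vs H₁: β₁ > 3.352.
t = (β̂₁ − β₁⁰)/SE = (5.975 − 3.352) / 7.510 = 0.349.
df = n − 2 = 61 − 2 = 59.
One-sided p ≈ 0.3641, which is ≥ 0.1, so fail to reject H₀.
The data do not give significant evidence that the true slope on daily light exposure exceeds 3.352 cm per unit.

t = 0.349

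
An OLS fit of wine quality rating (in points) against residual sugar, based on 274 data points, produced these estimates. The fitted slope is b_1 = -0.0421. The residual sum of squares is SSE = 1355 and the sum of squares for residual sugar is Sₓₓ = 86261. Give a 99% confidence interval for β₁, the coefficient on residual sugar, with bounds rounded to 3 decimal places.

MSE = SSE/(n − 2) = 1355/272 = 4.98162.
SE(b_1) = √(MSE/Sₓₓ) = √(4.98162/86261) = 0.00759938.
df = n − 2 = 272.
t* = t_{0.005, 272} = 2.594025.
Margin = t* × SE = 2.594025 × 0.00759938 = 0.01971.
CI: -0.0421 ± 0.01971 → (-0.062, -0.022).
With 99% confidence, each one-unit increase in residual sugar is associated with a change of between -0.062 and -0.022 points in wine quality rating.

(-0.062, -0.022)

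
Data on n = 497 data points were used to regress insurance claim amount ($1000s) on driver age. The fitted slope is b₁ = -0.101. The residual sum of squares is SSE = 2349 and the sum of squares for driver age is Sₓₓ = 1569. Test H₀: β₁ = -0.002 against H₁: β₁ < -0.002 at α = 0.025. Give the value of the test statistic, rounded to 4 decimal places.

t = -1.8001

MSE = SSE/(n − 2) = 2349/495 = 4.74545.
SE(b₁) = √(MSE/Sₓₓ) = √(4.74545/1569) = 0.0549955.
t = (-0.101 − (-0.002)) / 0.0549955 = -1.8001.
df = n − 2 = 495.
One-sided p ≈ 0.0362, which is ≥ 0.025, so fail to reject H₀.
The data do not give significant evidence that the true slope on driver age is below -0.002 $1000s per unit.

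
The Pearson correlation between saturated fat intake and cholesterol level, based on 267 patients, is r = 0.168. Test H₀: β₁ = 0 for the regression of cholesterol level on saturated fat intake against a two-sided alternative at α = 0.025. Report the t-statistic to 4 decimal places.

t = 2.7743

t = r·√(n − 2)/√(1 − r²) = 0.168·√265/√0.971776 = 2.7743.
df = n − 2 = 265.
Two-sided p ≈ 0.0059, which is < 0.025, so reject H₀.
There is evidence of a linear association between saturated fat intake and cholesterol level.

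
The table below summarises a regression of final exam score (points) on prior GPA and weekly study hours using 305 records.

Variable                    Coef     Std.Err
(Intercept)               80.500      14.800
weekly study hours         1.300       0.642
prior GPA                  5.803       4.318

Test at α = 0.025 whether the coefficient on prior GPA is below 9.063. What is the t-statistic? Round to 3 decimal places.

t = -0.755

Read off: b = 5.803, SE = 4.318 for prior GPA.
H₀: β₁ = 9.063 vs H₁: β₁ < 9.063.
t = (5.803 − 9.063) / 4.318 = -0.755.
df = n − k − 1 = 305 − 2 − 1 = 302.
One-sided p ≈ 0.2254, which is ≥ 0.025, so fail to reject H₀.
The data do not give significant evidence that the true slope on prior GPA is below 9.063 points per unit, holding the other predictors fixed.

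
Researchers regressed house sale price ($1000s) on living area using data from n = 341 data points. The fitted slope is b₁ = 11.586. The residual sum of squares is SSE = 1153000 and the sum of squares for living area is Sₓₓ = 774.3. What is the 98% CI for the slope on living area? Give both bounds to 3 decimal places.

(6.687, 16.485)

MSE = SSE/(n − 2) = 1153000/339 = 3401.18.
SE(b₁) = √(MSE/Sₓₓ) = √(3401.18/774.3) = 2.09585.
df = n − 2 = 339.
t* = t_{0.01, 339} = 2.337398.
Margin = t* × SE = 2.337398 × 2.09585 = 4.89884.
CI: 11.586 ± 4.89884 → (6.687, 16.485).
With 98% confidence, each one-unit increase in living area is associated with a change of between 6.687 and 16.485 $1000s in house sale price.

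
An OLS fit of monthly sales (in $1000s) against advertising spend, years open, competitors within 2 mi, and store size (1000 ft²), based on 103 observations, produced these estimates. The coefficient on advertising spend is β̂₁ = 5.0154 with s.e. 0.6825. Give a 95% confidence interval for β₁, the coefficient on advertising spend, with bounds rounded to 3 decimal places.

df = n − k − 1 = 103 − 4 − 1 = 98.
t* = t_{0.025, 98} = 1.984467.
Margin = t* × SE = 1.984467 × 0.6825 = 1.35440.
CI: 5.0154 ± 1.35440 → (3.661, 6.370).
With 95% confidence, each one-unit increase in advertising spend is associated with a change of between 3.661 and 6.370 $1000s in monthly sales, holding the other predictors fixed.

(3.661, 6.370)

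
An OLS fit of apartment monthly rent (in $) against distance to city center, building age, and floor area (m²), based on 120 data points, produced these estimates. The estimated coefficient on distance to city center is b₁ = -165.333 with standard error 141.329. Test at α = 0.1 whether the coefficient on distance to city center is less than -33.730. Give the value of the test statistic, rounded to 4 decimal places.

t = -0.9312

H₀: β₁ = -33.730 vs H₁: β₁ < -33.730.
t = (b₁ − β₁⁰)/SE = (-165.333 − (-33.730)) / 141.329 = -0.9312.
df = n − k − 1 = 120 − 3 − 1 = 116.
One-sided p ≈ 0.1768, which is ≥ 0.1, so fail to reject H₀.
The data do not give significant evidence that the true slope on distance to city center is below -33.730 $ per unit, holding the other predictors fixed.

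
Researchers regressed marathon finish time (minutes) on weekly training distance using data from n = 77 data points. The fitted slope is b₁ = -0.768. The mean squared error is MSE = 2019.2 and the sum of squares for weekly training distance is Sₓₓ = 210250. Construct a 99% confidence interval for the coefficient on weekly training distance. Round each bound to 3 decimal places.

(-1.027, -0.509)

SE(b₁) = √(MSE/Sₓₓ) = √(2019.2/210250) = 0.097999.
df = n − 2 = 75.
t* = t_{0.005, 75} = 2.642983.
Margin = t* × SE = 2.642983 × 0.097999 = 0.25901.
CI: -0.768 ± 0.25901 → (-1.027, -0.509).
With 99% confidence, each one-unit increase in weekly training distance is associated with a change of between -1.027 and -0.509 minutes in marathon finish time.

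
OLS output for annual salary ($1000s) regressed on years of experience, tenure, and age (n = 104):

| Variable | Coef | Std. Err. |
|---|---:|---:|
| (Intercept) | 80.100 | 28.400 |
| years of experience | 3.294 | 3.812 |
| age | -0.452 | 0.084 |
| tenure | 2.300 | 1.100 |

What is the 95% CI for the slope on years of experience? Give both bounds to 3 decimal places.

(-4.269, 10.857)

Read off: b = 3.294, SE = 3.812 for years of experience.
df = n − k − 1 = 104 − 3 − 1 = 100.
t* = t_{0.025, 100} = 1.983972.
Margin = t* × SE = 1.983972 × 3.812 = 7.56290.
CI: 3.294 ± 7.56290 → (-4.269, 10.857).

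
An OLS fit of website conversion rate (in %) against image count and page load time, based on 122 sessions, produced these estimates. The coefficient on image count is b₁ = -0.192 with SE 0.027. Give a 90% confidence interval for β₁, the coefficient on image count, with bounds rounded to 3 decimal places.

(-0.237, -0.147)

df = n − k − 1 = 122 − 2 − 1 = 119.
t* = t_{0.05, 119} = 1.657759.
Margin = t* × SE = 1.657759 × 0.027 = 0.04476.
CI: -0.192 ± 0.04476 → (-0.237, -0.147).
With 90% confidence, each one-unit increase in image count is associated with a change of between -0.237 and -0.147 % in website conversion rate, holding the other predictors fixed.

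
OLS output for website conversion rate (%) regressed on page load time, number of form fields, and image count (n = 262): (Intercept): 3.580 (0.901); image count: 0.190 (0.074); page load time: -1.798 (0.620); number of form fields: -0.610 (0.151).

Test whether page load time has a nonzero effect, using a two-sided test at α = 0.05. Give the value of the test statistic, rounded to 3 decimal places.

Read off: b = -1.798, SE = 0.620 for page load time.
H₀: β₁ = 0 vs H₁: β₁ ≠ 0.
t = -1.798 / 0.620 = -2.900.
df = n − k − 1 = 262 − 3 − 1 = 258.
Two-sided p ≈ 0.0041, which is < 0.05, so reject H₀.
There is evidence that page load time is associated with website conversion rate, holding the other predictors fixed.

t = -2.900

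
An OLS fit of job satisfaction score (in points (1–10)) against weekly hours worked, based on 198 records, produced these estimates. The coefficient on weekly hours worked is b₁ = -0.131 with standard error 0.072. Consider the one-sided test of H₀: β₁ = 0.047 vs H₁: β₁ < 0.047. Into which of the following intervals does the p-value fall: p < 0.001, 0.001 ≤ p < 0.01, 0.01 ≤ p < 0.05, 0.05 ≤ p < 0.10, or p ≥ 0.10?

0.001 ≤ p < 0.01

t = (-0.131 − 0.047) / 0.072 = -2.472.
df = n − 2 = 198 − 2 = 196.
One-sided p = P(T_{196} < t) ≈ 0.0071.
So 0.001 ≤ p < 0.01.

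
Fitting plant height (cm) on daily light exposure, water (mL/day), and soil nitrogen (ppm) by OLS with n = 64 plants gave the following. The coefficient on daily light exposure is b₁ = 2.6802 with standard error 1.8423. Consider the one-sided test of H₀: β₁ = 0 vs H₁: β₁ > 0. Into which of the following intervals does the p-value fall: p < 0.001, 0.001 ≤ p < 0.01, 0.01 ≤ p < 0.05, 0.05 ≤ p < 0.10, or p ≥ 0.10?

0.05 ≤ p < 0.10

t = 2.6802 / 1.8423 = 1.455.
df = n − k − 1 = 64 − 3 − 1 = 60.
One-sided p = P(T_{60} > t) ≈ 0.0755.
So 0.05 ≤ p < 0.10.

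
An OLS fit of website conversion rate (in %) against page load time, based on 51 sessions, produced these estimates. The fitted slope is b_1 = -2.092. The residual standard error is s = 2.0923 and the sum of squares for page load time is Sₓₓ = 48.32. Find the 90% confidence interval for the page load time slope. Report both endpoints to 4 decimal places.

SE(b_1) = s/√Sₓₓ = 2.0923/√48.32 = 0.300996.
df = n − 2 = 49.
t* = t_{0.05, 49} = 1.676551.
Margin = t* × SE = 1.676551 × 0.300996 = 0.504635.
CI: -2.092 ± 0.504635 → (-2.5966, -1.5874).
With 90% confidence, each one-unit increase in page load time is associated with a change of between -2.5966 and -1.5874 % in website conversion rate.

(-2.5966, -1.5874)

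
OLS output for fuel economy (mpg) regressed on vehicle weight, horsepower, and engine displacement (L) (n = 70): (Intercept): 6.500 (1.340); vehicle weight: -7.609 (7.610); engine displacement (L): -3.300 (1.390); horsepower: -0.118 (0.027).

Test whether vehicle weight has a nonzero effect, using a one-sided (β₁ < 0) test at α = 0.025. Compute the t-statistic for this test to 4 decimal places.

Read off: b = -7.609, SE = 7.610 for vehicle weight.
H₀: β₁ = 0 vs H₁: β₁ < 0.
t = -7.609 / 7.610 = -0.9999.
df = n − k − 1 = 70 − 3 − 1 = 66.
One-sided p ≈ 0.1605, which is ≥ 0.025, so fail to reject H₀.
The data do not give significant evidence that the true slope on vehicle weight is negative, holding the other predictors fixed.

t = -0.9999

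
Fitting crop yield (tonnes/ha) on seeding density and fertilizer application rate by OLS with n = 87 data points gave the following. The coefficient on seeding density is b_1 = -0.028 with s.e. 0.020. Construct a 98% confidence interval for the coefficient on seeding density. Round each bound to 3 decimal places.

df = n − k − 1 = 87 − 2 − 1 = 84.
t* = t_{0.01, 84} = 2.371564.
Margin = t* × SE = 2.371564 × 0.020 = 0.04743.
CI: -0.028 ± 0.04743 → (-0.075, 0.019).
With 98% confidence, each one-unit increase in seeding density is associated with a change of between -0.075 and 0.019 tonnes/ha in crop yield, holding the other predictors fixed.

(-0.075, 0.019)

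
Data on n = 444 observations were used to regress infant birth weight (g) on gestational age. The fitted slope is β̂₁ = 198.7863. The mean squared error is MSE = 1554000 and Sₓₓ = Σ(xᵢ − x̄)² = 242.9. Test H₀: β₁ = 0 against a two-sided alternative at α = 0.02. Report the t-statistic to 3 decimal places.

SE(β̂₁) = √(MSE/Sₓₓ) = √(1.554e+06/242.9) = 79.9856.
t = 198.7863 / 79.9856 = 2.485.
df = n − 2 = 442.
Two-sided p ≈ 0.0133, which is < 0.02, so reject H₀.
There is evidence that gestational age is associated with infant birth weight.

t = 2.485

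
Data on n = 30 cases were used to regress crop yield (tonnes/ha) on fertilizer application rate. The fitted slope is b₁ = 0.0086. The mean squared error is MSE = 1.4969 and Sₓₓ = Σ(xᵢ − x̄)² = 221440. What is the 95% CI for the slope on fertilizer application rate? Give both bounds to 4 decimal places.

SE(b₁) = √(MSE/Sₓₓ) = √(1.4969/221440) = 0.00259997.
df = n − 2 = 28.
t* = t_{0.025, 28} = 2.048407.
Margin = t* × SE = 2.048407 × 0.00259997 = 0.005326.
CI: 0.0086 ± 0.005326 → (0.0033, 0.0139).
With 95% confidence, each one-unit increase in fertilizer application rate is associated with a change of between 0.0033 and 0.0139 tonnes/ha in crop yield.

(0.0033, 0.0139)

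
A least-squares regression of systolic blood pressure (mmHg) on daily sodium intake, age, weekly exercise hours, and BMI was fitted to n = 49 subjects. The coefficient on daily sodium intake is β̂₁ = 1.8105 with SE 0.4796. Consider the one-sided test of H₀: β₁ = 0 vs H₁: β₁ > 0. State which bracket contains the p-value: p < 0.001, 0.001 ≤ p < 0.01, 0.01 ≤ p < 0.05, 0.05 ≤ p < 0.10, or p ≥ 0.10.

p < 0.001

t = 1.8105 / 0.4796 = 3.775.
df = n − k − 1 = 49 − 4 − 1 = 44.
One-sided p = P(T_{44} > t) ≈ 0.0002.
So p < 0.001.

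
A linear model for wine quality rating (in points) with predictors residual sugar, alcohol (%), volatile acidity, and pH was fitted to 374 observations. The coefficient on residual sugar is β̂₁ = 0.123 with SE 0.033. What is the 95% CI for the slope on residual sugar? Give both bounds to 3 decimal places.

(0.058, 0.188)

df = n − k − 1 = 374 − 4 − 1 = 369.
t* = t_{0.025, 369} = 1.966414.
Margin = t* × SE = 1.966414 × 0.033 = 0.06489.
CI: 0.123 ± 0.06489 → (0.058, 0.188).
With 95% confidence, each one-unit increase in residual sugar is associated with a change of between 0.058 and 0.188 points in wine quality rating, holding the other predictors fixed.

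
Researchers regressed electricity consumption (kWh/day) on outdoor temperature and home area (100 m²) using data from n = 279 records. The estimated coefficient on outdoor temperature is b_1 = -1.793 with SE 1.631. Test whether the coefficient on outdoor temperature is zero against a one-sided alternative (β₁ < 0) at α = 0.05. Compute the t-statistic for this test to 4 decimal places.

t = -1.0993

H₀: β₁ = 0 vs H₁: β₁ < 0.
t = (b_1 − β₁⁰)/SE = -1.793 / 1.631 = -1.0993.
df = n − k − 1 = 279 − 2 − 1 = 276.
One-sided p ≈ 0.1363, which is ≥ 0.05, so fail to reject H₀.
The data do not give significant evidence that the true slope on outdoor temperature is negative, holding the other predictors fixed.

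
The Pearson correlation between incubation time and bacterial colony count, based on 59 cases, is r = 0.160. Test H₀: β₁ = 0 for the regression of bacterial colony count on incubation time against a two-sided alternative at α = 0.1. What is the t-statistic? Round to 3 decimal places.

t = r·√(n − 2)/√(1 − r²) = 0.160·√57/√0.9744 = 1.224.
df = n − 2 = 57.
Two-sided p ≈ 0.2261, which is ≥ 0.1, so fail to reject H₀.
The data do not give significant evidence of a linear association between incubation time and bacterial colony count.

t = 1.224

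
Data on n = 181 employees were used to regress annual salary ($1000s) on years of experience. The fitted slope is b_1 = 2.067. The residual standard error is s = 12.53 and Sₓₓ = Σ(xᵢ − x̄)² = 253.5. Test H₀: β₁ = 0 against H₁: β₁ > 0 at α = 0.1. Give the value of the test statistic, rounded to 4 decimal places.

SE(b_1) = s/√Sₓₓ = 12.53/√253.5 = 0.786977.
t = 2.067 / 0.786977 = 2.6265.
df = n − 2 = 179.
One-sided p ≈ 0.0047, which is < 0.1, so reject H₀.
There is evidence that the true slope on years of experience is positive.

t = 2.6265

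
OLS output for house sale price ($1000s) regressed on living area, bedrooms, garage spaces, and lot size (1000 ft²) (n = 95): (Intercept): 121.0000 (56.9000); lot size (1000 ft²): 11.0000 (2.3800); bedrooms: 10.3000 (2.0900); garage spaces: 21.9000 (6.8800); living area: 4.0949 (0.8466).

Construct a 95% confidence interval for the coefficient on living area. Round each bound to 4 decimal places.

(2.4130, 5.7768)

Read off: b = 4.0949, SE = 0.8466 for living area.
df = n − k − 1 = 95 − 4 − 1 = 90.
t* = t_{0.025, 90} = 1.986675.
Margin = t* × SE = 1.986675 × 0.8466 = 1.681919.
CI: 4.0949 ± 1.681919 → (2.4130, 5.7768).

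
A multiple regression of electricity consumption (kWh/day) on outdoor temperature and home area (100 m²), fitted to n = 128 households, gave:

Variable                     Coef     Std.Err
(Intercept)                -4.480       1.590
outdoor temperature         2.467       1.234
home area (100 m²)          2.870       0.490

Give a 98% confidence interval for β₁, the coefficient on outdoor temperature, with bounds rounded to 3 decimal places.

Read off: b = 2.467, SE = 1.234 for outdoor temperature.
df = n − k − 1 = 128 − 2 − 1 = 125.
t* = t_{0.01, 125} = 2.35655.
Margin = t* × SE = 2.35655 × 1.234 = 2.90798.
CI: 2.467 ± 2.90798 → (-0.441, 5.375).

(-0.441, 5.375)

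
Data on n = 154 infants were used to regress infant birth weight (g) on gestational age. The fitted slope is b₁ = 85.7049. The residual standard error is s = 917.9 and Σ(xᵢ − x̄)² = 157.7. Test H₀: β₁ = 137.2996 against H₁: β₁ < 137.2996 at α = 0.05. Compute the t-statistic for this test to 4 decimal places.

SE(b₁) = s/√Sₓₓ = 917.9/√157.7 = 73.0936.
t = (85.7049 − 137.2996) / 73.0936 = -0.7059.
df = n − 2 = 152.
One-sided p ≈ 0.2407, which is ≥ 0.05, so fail to reject H₀.
The data do not give significant evidence that the true slope on gestational age is below 137.2996 g per unit.

t = -0.7059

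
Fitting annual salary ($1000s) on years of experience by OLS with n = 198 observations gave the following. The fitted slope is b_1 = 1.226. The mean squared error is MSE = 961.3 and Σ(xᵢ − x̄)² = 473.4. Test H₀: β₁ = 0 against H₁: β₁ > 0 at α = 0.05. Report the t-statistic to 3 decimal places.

SE(b_1) = √(MSE/Sₓₓ) = √(961.3/473.4) = 1.425.
t = 1.226 / 1.425 = 0.860.
df = n − 2 = 196.
One-sided p ≈ 0.1953, which is ≥ 0.05, so fail to reject H₀.
The data do not give significant evidence that the true slope on years of experience is positive.

t = 0.860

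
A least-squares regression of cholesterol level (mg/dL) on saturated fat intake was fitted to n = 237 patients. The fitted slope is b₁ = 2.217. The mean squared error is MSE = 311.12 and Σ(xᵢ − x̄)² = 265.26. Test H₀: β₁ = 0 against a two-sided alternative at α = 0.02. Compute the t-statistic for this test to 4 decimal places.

t = 2.0471

SE(b₁) = √(MSE/Sₓₓ) = √(311.12/265.26) = 1.083.
t = 2.217 / 1.083 = 2.0471.
df = n − 2 = 235.
Two-sided p ≈ 0.0418, which is ≥ 0.02, so fail to reject H₀.
The data do not give significant evidence of an association between saturated fat intake and cholesterol level.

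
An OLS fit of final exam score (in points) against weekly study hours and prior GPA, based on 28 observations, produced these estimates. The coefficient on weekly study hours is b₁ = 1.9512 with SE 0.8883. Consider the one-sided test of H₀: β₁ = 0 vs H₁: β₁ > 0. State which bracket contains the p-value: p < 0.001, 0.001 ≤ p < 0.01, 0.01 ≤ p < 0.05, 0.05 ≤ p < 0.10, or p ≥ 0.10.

t = 1.9512 / 0.8883 = 2.197.
df = n − k − 1 = 28 − 2 − 1 = 25.
One-sided p = P(T_{25} > t) ≈ 0.0188.
So 0.01 ≤ p < 0.05.

0.01 ≤ p < 0.05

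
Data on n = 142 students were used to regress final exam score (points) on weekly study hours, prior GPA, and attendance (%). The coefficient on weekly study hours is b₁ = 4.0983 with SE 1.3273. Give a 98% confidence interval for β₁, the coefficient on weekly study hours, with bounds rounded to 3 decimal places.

df = n − k − 1 = 142 − 3 − 1 = 138.
t* = t_{0.01, 138} = 2.353673.
Margin = t* × SE = 2.353673 × 1.3273 = 3.12403.
CI: 4.0983 ± 3.12403 → (0.974, 7.222).
With 98% confidence, each one-unit increase in weekly study hours is associated with a change of between 0.974 and 7.222 points in final exam score, holding the other predictors fixed.

(0.974, 7.222)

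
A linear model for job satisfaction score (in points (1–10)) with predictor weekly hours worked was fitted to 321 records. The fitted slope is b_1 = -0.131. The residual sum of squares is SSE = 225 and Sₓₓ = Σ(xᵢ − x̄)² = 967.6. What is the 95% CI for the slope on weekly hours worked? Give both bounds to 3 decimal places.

MSE = SSE/(n − 2) = 225/319 = 0.705329.
SE(b_1) = √(MSE/Sₓₓ) = √(0.705329/967.6) = 0.026999.
df = n − 2 = 319.
t* = t_{0.025, 319} = 1.967428.
Margin = t* × SE = 1.967428 × 0.026999 = 0.05312.
CI: -0.131 ± 0.05312 → (-0.184, -0.078).
With 95% confidence, each one-unit increase in weekly hours worked is associated with a change of between -0.184 and -0.078 points (1–10) in job satisfaction score.

(-0.184, -0.078)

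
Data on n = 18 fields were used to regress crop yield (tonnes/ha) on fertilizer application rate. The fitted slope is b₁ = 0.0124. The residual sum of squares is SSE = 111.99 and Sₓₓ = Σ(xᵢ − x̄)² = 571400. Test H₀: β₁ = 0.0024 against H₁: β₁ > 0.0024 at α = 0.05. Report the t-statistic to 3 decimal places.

MSE = SSE/(n − 2) = 111.99/16 = 6.99937.
SE(b₁) = √(MSE/Sₓₓ) = √(6.99937/571400) = 0.00349993.
t = (0.0124 − 0.0024) / 0.00349993 = 2.857.
df = n − 2 = 16.
One-sided p ≈ 0.0057, which is < 0.05, so reject H₀.
There is evidence that the true slope on fertilizer application rate exceeds 0.0024 tonnes/ha per unit.

t = 2.857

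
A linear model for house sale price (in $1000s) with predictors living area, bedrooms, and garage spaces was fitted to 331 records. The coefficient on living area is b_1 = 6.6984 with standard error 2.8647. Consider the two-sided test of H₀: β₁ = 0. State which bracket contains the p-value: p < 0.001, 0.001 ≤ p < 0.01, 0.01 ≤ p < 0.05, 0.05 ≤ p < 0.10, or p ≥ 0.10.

t = 6.6984 / 2.8647 = 2.338.
df = n − k − 1 = 331 − 3 − 1 = 327.
Two-sided p = 2·P(T_{327} > |t|) ≈ 0.0200.
So 0.01 ≤ p < 0.05.

0.01 ≤ p < 0.05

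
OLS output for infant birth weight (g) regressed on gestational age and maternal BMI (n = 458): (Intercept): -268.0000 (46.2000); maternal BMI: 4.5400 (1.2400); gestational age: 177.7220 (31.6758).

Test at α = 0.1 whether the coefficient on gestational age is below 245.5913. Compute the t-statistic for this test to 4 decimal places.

Read off: b = 177.7220, SE = 31.6758 for gestational age.
H₀: β₁ = 245.5913 vs H₁: β₁ < 245.5913.
t = (177.7220 − 245.5913) / 31.6758 = -2.1426.
df = n − k − 1 = 458 − 2 − 1 = 455.
One-sided p ≈ 0.0163, which is < 0.1, so reject H₀.
There is evidence that the true slope on gestational age is below 245.5913 g per unit, holding the other predictors fixed.

t = -2.1426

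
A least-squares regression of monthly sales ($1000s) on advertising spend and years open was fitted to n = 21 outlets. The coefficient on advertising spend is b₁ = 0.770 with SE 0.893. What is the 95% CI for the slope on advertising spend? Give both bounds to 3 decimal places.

(-1.106, 2.646)

df = n − k − 1 = 21 − 2 − 1 = 18.
t* = t_{0.025, 18} = 2.100922.
Margin = t* × SE = 2.100922 × 0.893 = 1.87612.
CI: 0.770 ± 1.87612 → (-1.106, 2.646).
With 95% confidence, each one-unit increase in advertising spend is associated with a change of between -1.106 and 2.646 $1000s in monthly sales, holding the other predictors fixed.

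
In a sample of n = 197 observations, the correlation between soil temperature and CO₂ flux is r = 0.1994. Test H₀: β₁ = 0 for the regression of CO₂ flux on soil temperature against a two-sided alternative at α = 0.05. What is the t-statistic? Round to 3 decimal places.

t = r·√(n − 2)/√(1 − r²) = 0.1994·√195/√0.96024 = 2.842.
df = n − 2 = 195.
Two-sided p ≈ 0.0050, which is < 0.05, so reject H₀.
There is evidence of a linear association between soil temperature and CO₂ flux.

t = 2.842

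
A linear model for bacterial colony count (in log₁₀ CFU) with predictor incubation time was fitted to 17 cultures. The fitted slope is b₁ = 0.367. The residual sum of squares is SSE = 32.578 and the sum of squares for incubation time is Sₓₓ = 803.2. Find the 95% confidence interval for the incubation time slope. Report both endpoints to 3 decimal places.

MSE = SSE/(n − 2) = 32.578/15 = 2.17187.
SE(b₁) = √(MSE/Sₓₓ) = √(2.17187/803.2) = 0.0520002.
df = n − 2 = 15.
t* = t_{0.025, 15} = 2.13145.
Margin = t* × SE = 2.13145 × 0.0520002 = 0.11084.
CI: 0.367 ± 0.11084 → (0.256, 0.478).
With 95% confidence, each one-unit increase in incubation time is associated with a change of between 0.256 and 0.478 log₁₀ CFU in bacterial colony count.

(0.256, 0.478)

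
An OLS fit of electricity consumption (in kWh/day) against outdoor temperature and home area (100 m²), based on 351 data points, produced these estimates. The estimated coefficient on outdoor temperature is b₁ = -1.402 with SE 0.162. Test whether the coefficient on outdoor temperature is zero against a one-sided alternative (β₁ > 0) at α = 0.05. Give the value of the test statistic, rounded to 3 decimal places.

H₀: β₁ = 0 vs H₁: β₁ > 0.
t = (b₁ − β₁⁰)/SE = -1.402 / 0.162 = -8.654.
df = n − k − 1 = 351 − 2 − 1 = 348.
One-sided p ≈ 1.0000, which is ≥ 0.05, so fail to reject H₀.
The data do not give significant evidence that the true slope on outdoor temperature is positive, holding the other predictors fixed.

t = -8.654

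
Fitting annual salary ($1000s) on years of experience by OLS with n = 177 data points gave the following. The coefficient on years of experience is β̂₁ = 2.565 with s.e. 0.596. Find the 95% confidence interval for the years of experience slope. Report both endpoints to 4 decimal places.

(1.3887, 3.7413)

df = n − 2 = 177 − 2 = 175.
t* = t_{0.025, 175} = 1.973612.
Margin = t* × SE = 1.973612 × 0.596 = 1.176273.
CI: 2.565 ± 1.176273 → (1.3887, 3.7413).
With 95% confidence, each one-unit increase in years of experience is associated with a change of between 1.3887 and 3.7413 $1000s in annual salary.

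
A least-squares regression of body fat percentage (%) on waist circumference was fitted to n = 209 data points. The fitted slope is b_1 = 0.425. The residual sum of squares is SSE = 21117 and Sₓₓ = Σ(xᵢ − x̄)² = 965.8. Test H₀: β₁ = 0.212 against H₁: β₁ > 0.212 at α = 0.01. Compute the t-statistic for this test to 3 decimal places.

t = 0.655

MSE = SSE/(n − 2) = 21117/207 = 102.014.
SE(b_1) = √(MSE/Sₓₓ) = √(102.014/965.8) = 0.325003.
t = (0.425 − 0.212) / 0.325003 = 0.655.
df = n − 2 = 207.
One-sided p ≈ 0.2565, which is ≥ 0.01, so fail to reject H₀.
The data do not give significant evidence that the true slope on waist circumference exceeds 0.212 % per unit.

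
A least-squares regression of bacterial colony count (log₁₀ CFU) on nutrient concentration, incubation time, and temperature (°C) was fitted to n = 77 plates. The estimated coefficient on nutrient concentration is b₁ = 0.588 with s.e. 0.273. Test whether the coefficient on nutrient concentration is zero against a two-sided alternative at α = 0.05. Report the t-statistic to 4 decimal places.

t = 2.1538

H₀: β₁ = 0 vs H₁: β₁ ≠ 0.
t = (b₁ − β₁⁰)/SE = 0.588 / 0.273 = 2.1538.
df = n − k − 1 = 77 − 3 − 1 = 73.
Two-sided p ≈ 0.0346, which is < 0.05, so reject H₀.
There is evidence that nutrient concentration is associated with bacterial colony count, holding the other predictors fixed.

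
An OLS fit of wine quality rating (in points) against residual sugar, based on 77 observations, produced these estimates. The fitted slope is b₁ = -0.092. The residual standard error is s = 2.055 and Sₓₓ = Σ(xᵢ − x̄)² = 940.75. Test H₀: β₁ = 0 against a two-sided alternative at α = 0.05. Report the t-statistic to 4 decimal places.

SE(b₁) = s/√Sₓₓ = 2.055/√940.75 = 0.067.
t = -0.092 / 0.067 = -1.3731.
df = n − 2 = 75.
Two-sided p ≈ 0.1738, which is ≥ 0.05, so fail to reject H₀.
The data do not give significant evidence of an association between residual sugar and wine quality rating.

t = -1.3731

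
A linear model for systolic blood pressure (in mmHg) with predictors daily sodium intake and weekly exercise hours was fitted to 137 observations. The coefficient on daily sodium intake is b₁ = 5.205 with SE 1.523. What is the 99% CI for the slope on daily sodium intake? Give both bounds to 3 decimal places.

df = n − k − 1 = 137 − 2 − 1 = 134.
t* = t_{0.005, 134} = 2.613017.
Margin = t* × SE = 2.613017 × 1.523 = 3.97962.
CI: 5.205 ± 3.97962 → (1.225, 9.185).
With 99% confidence, each one-unit increase in daily sodium intake is associated with a change of between 1.225 and 9.185 mmHg in systolic blood pressure, holding the other predictors fixed.

(1.225, 9.185)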